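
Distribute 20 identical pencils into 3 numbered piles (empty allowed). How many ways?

Stars and bars: C(n+k-1, k-1) = C(22,2).

Final answer: C(22,2) = 231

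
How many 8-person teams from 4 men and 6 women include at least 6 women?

Sum over valid woman counts:
C(6,6)C(4,2).

Final answer: 6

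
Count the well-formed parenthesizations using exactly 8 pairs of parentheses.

This is a standard Catalan-number count: the answer is C_n. Here n = 8 (pairs).
C_n = C(2n,n)/(n+1), so C_{8} = C(16,8)/9 = 12870/9.

Final answer: C_{8} = 1430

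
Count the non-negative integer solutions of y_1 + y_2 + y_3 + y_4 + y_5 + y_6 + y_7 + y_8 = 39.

Stars and bars with 39 stars and 7 bars:
C(39+8-1, 8-1) = C(46,7).

Final answer: C(46,7) = 53524680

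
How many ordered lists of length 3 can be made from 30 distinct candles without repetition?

P(30,3) = 30!/(30-3)! = 30!/27!.

Final answer: P(30,3) = 24360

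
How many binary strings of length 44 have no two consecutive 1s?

Classify by the final bit: ...0 gives a(n-1) strings, ...01 gives a(n-2) strings. Thus a(n) = a(n-1) + a(n-2) with a(1)=2, a(2)=3.
Iterating the recurrence: a(1)=2, a(2)=3, a(3)=5, a(4)=8, a(5)=13, a(6)=21, a(7)=34, a(8)=55, a(9)=89, a(10)=144, a(11)=233, a(12)=377, a(13)=610, a(14)=987, a(15)=1597, a(16)=2584, a(17)=4181, a(18)=6765, a(19)=10946, a(20)=17711, a(21)=28657, a(22)=46368, a(23)=75025, a(24)=121393, a(25)=196418, a(26)=317811, a(27)=514229, a(28)=832040, a(29)=1346269, a(30)=2178309, a(31)=3524578, a(32)=5702887, a(33)=9227465, a(34)=14930352, a(35)=24157817, a(36)=39088169, a(37)=63245986, a(38)=102334155, a(39)=165580141, a(40)=267914296, a(41)=433494437, a(42)=701408733, a(43)=1134903170, a(44)=1836311903.

Final answer: 1836311903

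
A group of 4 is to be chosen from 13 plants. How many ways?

C(13,4) = 13!/(4! x (13-4)!).

Final answer: C(13,4) = 715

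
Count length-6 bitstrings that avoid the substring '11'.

Let a(n) count valid strings. If the last bit is 0 the prefix is any valid string of length n-1; if it is 1 the string must end in 01 with a valid prefix of length n-2. So a(n) = a(n-1) + a(n-2), a(1)=2, a(2)=3.
Computing successive values: a(1)=2, a(2)=3, a(3)=5, a(4)=8, a(5)=13, a(6)=21.

Final answer: 21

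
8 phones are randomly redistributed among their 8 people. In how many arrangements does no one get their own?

Derangements satisfy D(n) = (n-1)(D(n-1) + D(n-2)), starting from D(0)=1, D(1)=0.
D(2) = 1 x (0 + 1) = 1
D(3) = 2 x (1 + 0) = 2
D(4) = 3 x (2 + 1) = 9
D(5) = 4 x (9 + 2) = 44
D(6) = 5 x (44 + 9) = 265
D(7) = 6 x (265 + 44) = 1854
D(8) = 7 x (D(7) + D(6)) = 7 x (1854 + 265)

Final answer: D(8) = 14833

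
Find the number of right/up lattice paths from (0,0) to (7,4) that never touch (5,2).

Total paths to (7,4): C(11,4) = 330.
Paths through (5,2): C(7,2) x C(4,2) = 126.
Avoiding (5,2): 330 - 126.

Final answer: 204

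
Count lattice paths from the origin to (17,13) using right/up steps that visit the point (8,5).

Paths (0,0)->(8,5): C(13,5) = 1287.
Paths (8,5)->(17,13): C(17,8) = 24310.
By multiplication principle: 1287 x 24310.

Final answer: 31286970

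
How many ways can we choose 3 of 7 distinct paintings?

C(7,3) = 7!/(3! x (7-3)!).

Final answer: C(7,3) = 35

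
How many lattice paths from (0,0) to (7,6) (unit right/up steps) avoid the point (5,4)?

Total paths to (7,6): C(13,6) = 1716.
Paths through (5,4): C(9,4) x C(4,2) = 756.
Avoiding (5,4): 1716 - 756.

Final answer: 960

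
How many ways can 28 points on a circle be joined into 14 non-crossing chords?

This is a standard Catalan-number count: the answer is C_n. Here n = 28/2 = 14.
C_n = C(2n,n) - C(2n,n+1), so C_{14} = C(28,14) - C(28,15) = 40116600 - 37442160.

Final answer: C_{14} = 2674440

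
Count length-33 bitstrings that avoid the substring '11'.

Let a(n) count valid strings. If the last bit is 0 the prefix is any valid string of length n-1; if it is 1 the string must end in 01 with a valid prefix of length n-2. So a(n) = a(n-1) + a(n-2), a(1)=2, a(2)=3.
Building up term by term: a(1)=2, a(2)=3, a(3)=5, a(4)=8, a(5)=13, a(6)=21, a(7)=34, a(8)=55, a(9)=89, a(10)=144, a(11)=233, a(12)=377, a(13)=610, a(14)=987, a(15)=1597, a(16)=2584, a(17)=4181, a(18)=6765, a(19)=10946, a(20)=17711, a(21)=28657, a(22)=46368, a(23)=75025, a(24)=121393, a(25)=196418, a(26)=317811, a(27)=514229, a(28)=832040, a(29)=1346269, a(30)=2178309, a(31)=3524578, a(32)=5702887, a(33)=9227465.

Final answer: 9227465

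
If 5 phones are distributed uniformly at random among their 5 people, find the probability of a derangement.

D(n) = (n-1)(D(n-1) + D(n-2)), D(0)=1, D(1)=0.
Building up: D(2)=1, D(3)=2, D(4)=9, D(5)=44.
Total arrangements: 5! = 120.
Probability = D(5)/5! = 11/30.

Final answer: D(5)/5! = 44/120 = 0.366667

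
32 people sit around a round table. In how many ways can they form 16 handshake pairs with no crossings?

This is a standard Catalan-number count: the answer is C_n. Here n = 32/2 = 16.
C_n = (2n)!/(n!(n+1)!), so C_{16} = 32!/(16! x 17!) = C(32,16)/17 = 601080390/17.

Final answer: C_{16} = 35357670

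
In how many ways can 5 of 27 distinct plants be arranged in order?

P(27,5) = 27!/(27-5)! = 27!/22!.

Final answer: P(27,5) = 9687600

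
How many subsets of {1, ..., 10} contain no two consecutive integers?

Let a(n) count such subsets of {1, ..., n}. Either n is excluded (a(n-1) ways) or n is included, forcing n-1 out (a(n-2) ways), so a(n) = a(n-1) + a(n-2) with a(1)=2, a(2)=3.
Iterating the recurrence: a(1)=2, a(2)=3, a(3)=5, a(4)=8, a(5)=13, a(6)=21, a(7)=34, a(8)=55, a(9)=89, a(10)=144.

Final answer: 144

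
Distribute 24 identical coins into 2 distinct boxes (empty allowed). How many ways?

Stars and bars: C(n+k-1, k-1) = C(25,1).

Final answer: C(25,1) = 25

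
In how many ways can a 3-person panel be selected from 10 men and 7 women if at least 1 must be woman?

Sum over valid woman counts:
C(7,1)C(10,2) = 315
C(7,2)C(10,1) = 210
C(7,3)C(10,0) = 35
Total: 315 + 210 + 35.

Final answer: 560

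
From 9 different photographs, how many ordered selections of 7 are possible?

P(9,7) = 9!/(9-7)! = 9!/2!.

Final answer: P(9,7) = 181440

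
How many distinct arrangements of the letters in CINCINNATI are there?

Letters (A:1, C:2, I:3, N:3, T:1). Total letters: 10.
Permutations = 10!/(3! x 3! x 2!).

Final answer: 50400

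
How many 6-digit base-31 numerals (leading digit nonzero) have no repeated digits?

The leading digit has 30 choices (anything but zero); the next has 30 (anything but the first), then 29, and so on, one fewer each time.
Total: 30 x 30 x 29 x 28 x 27 x 26.

Final answer: 513021600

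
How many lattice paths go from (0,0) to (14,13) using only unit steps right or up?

Each path has 14 right steps and 13 up steps in some order (27 steps total).
Choose which 13 of the 27 steps are up: C(27,13).

Final answer: C(27,13) = 20058300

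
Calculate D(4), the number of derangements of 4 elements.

Derangements satisfy D(n) = (n-1)(D(n-1) + D(n-2)), starting from D(0)=1, D(1)=0.
D(2) = 1 x (0 + 1) = 1
D(3) = 2 x (1 + 0) = 2
D(4) = 3 x (D(3) + D(2)) = 3 x (2 + 1)

Final answer: D(4) = 9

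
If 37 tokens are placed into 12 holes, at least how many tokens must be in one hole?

By the pigeonhole principle: ceiling(37/12).

Final answer: 4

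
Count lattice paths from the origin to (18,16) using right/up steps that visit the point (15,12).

Paths (0,0)->(15,12): C(27,12) = 17383860.
Paths (15,12)->(18,16): C(7,4) = 35.
By multiplication principle: 17383860 x 35.

Final answer: 608435100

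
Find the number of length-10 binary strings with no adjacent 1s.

A valid string ends in 0 (append to any length-(n-1) valid string) or in 01 (append to any length-(n-2) valid string), so a(n) = a(n-1) + a(n-2) with a(1)=2, a(2)=3.
Building up term by term: a(1)=2, a(2)=3, a(3)=5, a(4)=8, a(5)=13, a(6)=21, a(7)=34, a(8)=55, a(9)=89, a(10)=144.

Final answer: 144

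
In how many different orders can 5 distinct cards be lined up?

The number of ways to arrange 5 distinct objects is 5!.

Final answer: 5! = 120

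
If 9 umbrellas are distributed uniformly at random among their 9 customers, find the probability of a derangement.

Derangements satisfy D(n) = (n-1)(D(n-1) + D(n-2)), starting from D(0)=1, D(1)=0.
Building up: D(2)=1, D(3)=2, D(4)=9, D(5)=44, D(6)=265, D(7)=1854, D(8)=14833, D(9)=133496.
Total arrangements: 9! = 362880.
Probability = D(9)/9! = 16687/45360.

Final answer: D(9)/9! = 133496/362880 = 0.367879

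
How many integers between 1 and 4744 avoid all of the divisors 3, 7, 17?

|div by 3|=1581, |div by 7|=677, |div by 17|=279.
|div by 3&7|=225, |div by 3&17|=93, |div by 7&17|=39, |div by all|=13.
By inclusion-exclusion, divisible by at least one: 1581+677+279-225-93-39+13 = 2193.
Not divisible by any: 4744 - 2193.

Final answer: 2551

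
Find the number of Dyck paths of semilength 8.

Total monotonic paths to (8,8): C(16,8) = 12870.
Paths that cross above y=x (reflection bijection): C(16,9) = 11440.
Valid Dyck paths: 12870 - 11440.
(Equivalently, C_{8} = C(16,8)/9 = 12870/9.)

Final answer: C_{8} = 1430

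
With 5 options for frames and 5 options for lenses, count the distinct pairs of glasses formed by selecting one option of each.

By the multiplication principle: 5 x 5.

Final answer: 25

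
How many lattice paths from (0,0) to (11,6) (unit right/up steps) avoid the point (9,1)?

Total paths to (11,6): C(17,6) = 12376.
Paths through (9,1): C(10,1) x C(7,5) = 210.
Avoiding (9,1): 12376 - 210.

Final answer: 12166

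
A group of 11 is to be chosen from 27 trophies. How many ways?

C(27,11) = 27!/(11! x 16!).

Final answer: \binom{27}{11} = 13037895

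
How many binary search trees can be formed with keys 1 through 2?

The structures are counted by the Catalan number C_n. Here n = 2.
Using C_0 = 1 and C_(k+1) = C_k x 2(2k+1)/(k+2), build up term by term: C_1=1, C_2=2.

Final answer: C_{2} = 2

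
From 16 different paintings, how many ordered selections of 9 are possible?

P(16,9) = 16!/(16-9)! = 16!/7!.

Final answer: P(16,9) = 4151347200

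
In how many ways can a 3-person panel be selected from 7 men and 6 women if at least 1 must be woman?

Sum over valid woman counts:
C(6,1)C(7,2) = 126
C(6,2)C(7,1) = 105
C(6,3)C(7,0) = 20
Total: 126 + 105 + 20.

Final answer: 251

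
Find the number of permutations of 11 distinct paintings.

The number of ways to arrange 11 distinct objects is 11!.

Final answer: 11! = 39916800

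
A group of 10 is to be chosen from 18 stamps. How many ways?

C(18,10) = 18!/(10! x 8!).

Final answer: \binom{18}{10} = 43758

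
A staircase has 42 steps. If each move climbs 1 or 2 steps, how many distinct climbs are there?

Let f(n) count the ways. The last step is size 1 or 2, so f(n) = f(n-1) + f(n-2) with f(1)=1, f(2)=2.
Building up term by term: f(1)=1, f(2)=2, f(3)=3, f(4)=5, f(5)=8, f(6)=13, f(7)=21, f(8)=34, f(9)=55, f(10)=89, f(11)=144, f(12)=233, f(13)=377, f(14)=610, f(15)=987, f(16)=1597, f(17)=2584, f(18)=4181, f(19)=6765, f(20)=10946, f(21)=17711, f(22)=28657, f(23)=46368, f(24)=75025, f(25)=121393, f(26)=196418, f(27)=317811, f(28)=514229, f(29)=832040, f(30)=1346269, f(31)=2178309, f(32)=3524578, f(33)=5702887, f(34)=9227465, f(35)=14930352, f(36)=24157817, f(37)=39088169, f(38)=63245986, f(39)=102334155, f(40)=165580141, f(41)=267914296, f(42)=433494437.

Final answer: 433494437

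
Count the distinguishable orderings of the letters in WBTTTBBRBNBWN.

Letters (B:5, N:2, R:1, T:3, W:2). Total letters: 13.
Permutations = 13!/(5! x 3! x 2! x 2!).

Final answer: 2162160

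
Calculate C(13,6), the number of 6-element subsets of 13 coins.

C(13,6) = 13!/(6! x (13-6)!).

Final answer: C(13,6) = 1716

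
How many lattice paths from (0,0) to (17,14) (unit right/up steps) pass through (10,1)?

Paths (0,0)->(10,1): C(11,1) = 11.
Paths (10,1)->(17,14): C(20,13) = 77520.
By multiplication principle: 11 x 77520.

Final answer: 852720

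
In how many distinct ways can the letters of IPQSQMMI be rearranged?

Letters (I:2, M:2, P:1, Q:2, S:1). Total letters: 8.
Permutations = 8!/(2! x 2! x 2!).

Final answer: 5040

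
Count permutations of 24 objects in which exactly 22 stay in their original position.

Choose which 22 elements are fixed: C(24,22) = 276.
Derange the remaining 2 using D(j) = (j-1)(D(j-1) + D(j-2)), D(0)=1, D(1)=0: D(2)=1.
Total: 276 x 1.

Final answer: C(24,22) D(2) = 276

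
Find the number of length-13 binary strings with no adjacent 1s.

Let a(n) count valid strings. If the last bit is 0 the prefix is any valid string of length n-1; if it is 1 the string must end in 01 with a valid prefix of length n-2. So a(n) = a(n-1) + a(n-2), a(1)=2, a(2)=3.
Building up term by term: a(1)=2, a(2)=3, a(3)=5, a(4)=8, a(5)=13, a(6)=21, a(7)=34, a(8)=55, a(9)=89, a(10)=144, a(11)=233, a(12)=377, a(13)=610.

Final answer: 610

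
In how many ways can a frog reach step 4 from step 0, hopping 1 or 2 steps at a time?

Condition on the final move: it is a 1-step (f(n-1) ways to get there) or a 2-step (f(n-2) ways), so f(n) = f(n-1) + f(n-2), with f(1)=1, f(2)=2.
Iterating the recurrence: f(1)=1, f(2)=2, f(3)=3, f(4)=5.

Final answer: 5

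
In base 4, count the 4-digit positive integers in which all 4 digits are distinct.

First digit: 3 (nonzero). Second: 3 (not first). Third: 2, etc.
Total: 3 x 3 x 2 x 1.

Final answer: 18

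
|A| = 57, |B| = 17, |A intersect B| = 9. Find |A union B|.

|A union B| = |A| + |B| - |A intersect B| = 57 + 17 - 9.

Final answer: 65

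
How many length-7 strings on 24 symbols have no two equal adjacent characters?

First character: 24 choices. Each subsequent: 23 choices (must differ from the previous one).
Total: 24 x 23^6.

Final answer: 24 x 23^{6} = 3552861336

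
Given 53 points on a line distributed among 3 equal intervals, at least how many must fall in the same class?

By pigeonhole with 53 objects and 3 categories: ceiling(53/3).

Final answer: 18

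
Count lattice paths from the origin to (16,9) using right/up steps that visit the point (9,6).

Paths (0,0)->(9,6): C(15,6) = 5005.
Paths (9,6)->(16,9): C(10,3) = 120.
By multiplication principle: 5005 x 120.

Final answer: 600600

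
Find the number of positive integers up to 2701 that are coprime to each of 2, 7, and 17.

|div by 2|=1350, |div by 7|=385, |div by 17|=158.
|div by 2&7|=192, |div by 2&17|=79, |div by 7&17|=22, |div by all|=11.
By inclusion-exclusion, divisible by at least one: 1350+385+158-192-79-22+11 = 1611.
Not divisible by any: 2701 - 1611.

Final answer: 1090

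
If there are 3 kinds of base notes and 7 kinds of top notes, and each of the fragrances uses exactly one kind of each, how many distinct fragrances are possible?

By the multiplication principle: 3 x 7.

Final answer: 21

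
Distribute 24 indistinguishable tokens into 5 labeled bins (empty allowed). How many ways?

Stars and bars: C(n+k-1, k-1) = C(28,4).

Final answer: C(28,4) = 20475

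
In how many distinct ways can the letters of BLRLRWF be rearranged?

Letters (B:1, F:1, L:2, R:2, W:1). Total letters: 7.
Permutations = 7!/(2! x 2!).

Final answer: 1260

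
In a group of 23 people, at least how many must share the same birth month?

There are 12 possible values for birth month. With 23 people and 12 categories, by pigeonhole: ceiling(23/12).

Final answer: 2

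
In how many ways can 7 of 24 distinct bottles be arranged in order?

P(24,7) = 24!/(24-7)! = 24!/17!.

Final answer: P(24,7) = 1744364160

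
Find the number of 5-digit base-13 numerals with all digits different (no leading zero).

First digit: 12 (nonzero). Second: 12 (not first). Third: 11, etc.
Total: 12 x 12 x 11 x 10 x 9.

Final answer: 142560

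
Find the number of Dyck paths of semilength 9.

Total monotonic paths to (9,9): C(18,9) = 48620.
Reflecting each bad path at its first crossing gives a bijection with paths to (8,10): C(18,10) = 43758.
Valid Dyck paths: 48620 - 43758.
(This is the Catalan number C_{9}.)

Final answer: C_{9} = 4862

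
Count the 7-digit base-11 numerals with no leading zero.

Leading digit: 10 options (nonzero). Other 6 digit(s): 11 options each.
Total: 10 x 11^6.

Final answer: 17715610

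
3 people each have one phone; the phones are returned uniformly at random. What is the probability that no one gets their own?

Derangements satisfy D(n) = (n-1)(D(n-1) + D(n-2)), starting from D(0)=1, D(1)=0.
Building up: D(2)=1, D(3)=2.
Total arrangements: 3! = 6.
Probability = D(3)/3! = 1/3.

Final answer: D(3)/3! = 2/6 = 0.333333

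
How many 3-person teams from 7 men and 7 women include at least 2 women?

Sum over valid woman counts:
C(7,2)C(7,1) = 147
C(7,3)C(7,0) = 35
Total: 147 + 35.

Final answer: 182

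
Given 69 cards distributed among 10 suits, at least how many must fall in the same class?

By pigeonhole with 69 objects and 10 categories: ceiling(69/10).

Final answer: 7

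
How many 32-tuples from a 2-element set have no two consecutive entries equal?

First character: 2 choices. Each subsequent: 1 choices (must differ from the previous one).
Total: 2 x 1^31.

Final answer: 2 x 1^{31} = 2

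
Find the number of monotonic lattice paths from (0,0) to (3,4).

Each path has 3 right steps and 4 up steps in some order (7 steps total).
Choose which 4 of the 7 steps are up: C(7,4).

Final answer: C(7,4) = 35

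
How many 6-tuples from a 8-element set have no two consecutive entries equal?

First character: 8 choices. Each subsequent: 7 choices (must differ from the previous one).
Total: 8 x 7^5.

Final answer: 8 x 7^{5} = 134456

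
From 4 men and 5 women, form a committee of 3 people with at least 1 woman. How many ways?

Sum over valid woman counts:
C(5,1)C(4,2) = 30
C(5,2)C(4,1) = 40
C(5,3)C(4,0) = 10
Total: 30 + 40 + 10.

Final answer: 80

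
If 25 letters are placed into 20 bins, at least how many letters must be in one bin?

By the pigeonhole principle: ceiling(25/20).

Final answer: 2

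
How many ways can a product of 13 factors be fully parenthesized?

This is a standard Catalan-number count: the answer is C_n. Here n = 13 - 1 = 12.
C_n = C(2n,n)/(n+1), so C_{12} = C(24,12)/13 = 2704156/13.

Final answer: C_{12} = 208012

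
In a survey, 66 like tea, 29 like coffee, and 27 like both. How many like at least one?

|A union B| = |A| + |B| - |A intersect B| = 66 + 29 - 27.

Final answer: 68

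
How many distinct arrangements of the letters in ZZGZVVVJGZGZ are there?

Letters (G:3, J:1, V:3, Z:5). Total letters: 12.
Permutations = 12!/(5! x 3! x 3!).

Final answer: 110880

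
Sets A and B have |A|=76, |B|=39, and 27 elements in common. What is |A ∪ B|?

|A union B| = |A| + |B| - |A intersect B| = 76 + 39 - 27.

Final answer: 88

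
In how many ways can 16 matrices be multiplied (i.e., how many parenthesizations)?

This is a standard Catalan-number count: the answer is C_n. Here n = 16 - 1 = 15.
C_n = C(2n,n)/(n+1), so C_{15} = C(30,15)/16 = 155117520/16.

Final answer: C_{15} = 9694845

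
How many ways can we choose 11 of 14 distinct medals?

C(14,11) = 14!/(11! x 3!).

Final answer: \binom{14}{11} = 364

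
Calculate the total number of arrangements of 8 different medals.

The number of ways to arrange 8 distinct objects is 8!.

Final answer: 8! = 40320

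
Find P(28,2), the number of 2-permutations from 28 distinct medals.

P(28,2) = 28!/(28-2)! = 28!/26!.

Final answer: P(28,2) = 756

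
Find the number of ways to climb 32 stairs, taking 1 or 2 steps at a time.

Let f(n) be the number of climbs. Removing the last move (1 or 2 steps) gives f(n) = f(n-1) + f(n-2); base cases f(1)=1, f(2)=2.
Computing successive values: f(1)=1, f(2)=2, f(3)=3, f(4)=5, f(5)=8, f(6)=13, f(7)=21, f(8)=34, f(9)=55, f(10)=89, f(11)=144, f(12)=233, f(13)=377, f(14)=610, f(15)=987, f(16)=1597, f(17)=2584, f(18)=4181, f(19)=6765, f(20)=10946, f(21)=17711, f(22)=28657, f(23)=46368, f(24)=75025, f(25)=121393, f(26)=196418, f(27)=317811, f(28)=514229, f(29)=832040, f(30)=1346269, f(31)=2178309, f(32)=3524578.

Final answer: 3524578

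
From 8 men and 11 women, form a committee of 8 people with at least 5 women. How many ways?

Sum over valid woman counts:
C(11,5)C(8,3) = 25872
C(11,6)C(8,2) = 12936
C(11,7)C(8,1) = 2640
C(11,8)C(8,0) = 165
Total: 25872 + 12936 + 2640 + 165.

Final answer: 41613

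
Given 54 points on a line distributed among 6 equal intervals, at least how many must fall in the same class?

By pigeonhole with 54 objects and 6 categories: ceiling(54/6).

Final answer: 9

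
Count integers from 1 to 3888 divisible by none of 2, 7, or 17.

|div by 2|=1944, |div by 7|=555, |div by 17|=228.
|div by 2&7|=277, |div by 2&17|=114, |div by 7&17|=32, |div by all|=16.
By inclusion-exclusion, divisible by at least one: 1944+555+228-277-114-32+16 = 2320.
Not divisible by any: 3888 - 2320.

Final answer: 1568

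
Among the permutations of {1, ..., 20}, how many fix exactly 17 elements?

Choose which 17 elements are fixed: C(20,17) = 1140.
Derange the remaining 3 using D(j) = (j-1)(D(j-1) + D(j-2)), D(0)=1, D(1)=0: D(2)=1, D(3)=2.
Total: 1140 x 2.

Final answer: C(20,17) D(3) = 2280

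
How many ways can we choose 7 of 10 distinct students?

C(10,7) = 10!/(7! x 3!).

Final answer: \binom{10}{7} = 120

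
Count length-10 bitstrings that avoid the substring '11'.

Let a(n) count valid strings. If the last bit is 0 the prefix is any valid string of length n-1; if it is 1 the string must end in 01 with a valid prefix of length n-2. So a(n) = a(n-1) + a(n-2), a(1)=2, a(2)=3.
Building up term by term: a(1)=2, a(2)=3, a(3)=5, a(4)=8, a(5)=13, a(6)=21, a(7)=34, a(8)=55, a(9)=89, a(10)=144.

Final answer: 144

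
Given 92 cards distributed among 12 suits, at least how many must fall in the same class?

By pigeonhole with 92 objects and 12 categories: ceiling(92/12).

Final answer: 8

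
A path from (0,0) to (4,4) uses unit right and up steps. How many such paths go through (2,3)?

Paths (0,0)->(2,3): C(5,3) = 10.
Paths (2,3)->(4,4): C(3,1) = 3.
By multiplication principle: 10 x 3.

Final answer: 30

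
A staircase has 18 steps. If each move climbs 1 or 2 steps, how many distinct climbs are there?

Condition on the final move: it is a 1-step (f(n-1) ways to get there) or a 2-step (f(n-2) ways), so f(n) = f(n-1) + f(n-2), with f(1)=1, f(2)=2.
Building up term by term: f(1)=1, f(2)=2, f(3)=3, f(4)=5, f(5)=8, f(6)=13, f(7)=21, f(8)=34, f(9)=55, f(10)=89, f(11)=144, f(12)=233, f(13)=377, f(14)=610, f(15)=987, f(16)=1597, f(17)=2584, f(18)=4181.

Final answer: 4181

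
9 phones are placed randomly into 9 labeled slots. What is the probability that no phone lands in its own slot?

D(n) = (n-1)(D(n-1) + D(n-2)), D(0)=1, D(1)=0.
Building up: D(2)=1, D(3)=2, D(4)=9, D(5)=44, D(6)=265, D(7)=1854, D(8)=14833, D(9)=133496.
Total arrangements: 9! = 362880.
Probability = D(9)/9! = 16687/45360.

Final answer: D(9)/9! = 133496/362880 = 0.367879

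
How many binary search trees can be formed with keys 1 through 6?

This is a standard Catalan-number count: the answer is C_n. Here n = 6.
Using C_0 = 1 and C_(k+1) = C_k x 2(2k+1)/(k+2), build up term by term: C_1=1, C_2=2, C_3=5, C_4=14, C_5=42, C_6=132.

Final answer: C_{6} = 132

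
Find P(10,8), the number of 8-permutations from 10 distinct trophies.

P(10,8) = 10!/(10-8)! = 10!/2!.

Final answer: P(10,8) = 1814400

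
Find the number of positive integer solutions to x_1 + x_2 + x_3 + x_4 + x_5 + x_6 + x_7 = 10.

Substitute x'_i = x_i - 1 (so x'_i >= 0). Then sum x'_i = 10 - 7 = 3.
Stars and bars: C(3+7-1, 7-1) = C(9,6).

Final answer: C(9,6) = 84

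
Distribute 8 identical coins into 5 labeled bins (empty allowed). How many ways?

Stars and bars: C(n+k-1, k-1) = C(12,4).

Final answer: C(12,4) = 495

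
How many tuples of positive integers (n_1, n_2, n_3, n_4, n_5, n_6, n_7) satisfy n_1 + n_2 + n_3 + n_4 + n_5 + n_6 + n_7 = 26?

Substitute n'_i = n_i - 1 (so n'_i >= 0). Then sum n'_i = 26 - 7 = 19.
Stars and bars: C(19+7-1, 7-1) = C(25,6).

Final answer: C(25,6) = 177100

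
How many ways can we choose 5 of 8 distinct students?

C(8,5) = 8!/(5! x 3!).

Final answer: \binom{8}{5} = 56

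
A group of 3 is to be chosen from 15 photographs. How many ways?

C(15,3) = 15!/(3! x (15-3)!).

Final answer: C(15,3) = 455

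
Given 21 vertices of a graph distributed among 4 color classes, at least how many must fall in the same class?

By pigeonhole with 21 objects and 4 categories: ceiling(21/4).

Final answer: 6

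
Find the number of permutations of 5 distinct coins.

The number of ways to arrange 5 distinct objects is 5!.

Final answer: 5! = 120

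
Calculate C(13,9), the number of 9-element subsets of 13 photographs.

C(13,9) = 13!/(9! x 4!).

Final answer: \binom{13}{9} = 715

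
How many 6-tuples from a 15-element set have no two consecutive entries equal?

Let g(n) count such strings. g(1) = 15, and each valid string of length n-1 extends in 14 ways (any symbol but the last), so g(n) = 14 g(n-1).
Total: g(6) = 15 x 14^5.

Final answer: 15 x 14^{5} = 8067360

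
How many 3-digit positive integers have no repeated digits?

First digit: 9 (not 0). Second: 9 (not first). Third: 8, etc.
Total: 9 x 9 x 8.

Final answer: 648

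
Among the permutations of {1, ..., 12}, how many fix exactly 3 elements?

Choose which 3 elements are fixed: C(12,3) = 220.
Derange the remaining 9 using D(j) = (j-1)(D(j-1) + D(j-2)), D(0)=1, D(1)=0: D(2)=1, D(3)=2, D(4)=9, D(5)=44, D(6)=265, D(7)=1854, D(8)=14833, D(9)=133496.
Total: 220 x 133496.

Final answer: C(12,3) D(9) = 29369120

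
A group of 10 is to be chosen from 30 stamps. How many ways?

C(30,10) = 30!/(10! x 20!).

Final answer: \binom{30}{10} = 30045015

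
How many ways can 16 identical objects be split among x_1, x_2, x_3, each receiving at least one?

Substitute x'_i = x_i - 1 (so x'_i >= 0). Then sum x'_i = 16 - 3 = 13.
Stars and bars: C(13+3-1, 3-1) = C(15,2).

Final answer: C(15,2) = 105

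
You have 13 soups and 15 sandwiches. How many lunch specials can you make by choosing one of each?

By the multiplication principle: 13 x 15.

Final answer: 195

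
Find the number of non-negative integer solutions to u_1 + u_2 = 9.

Stars and bars with 9 stars and 1 bars:
C(9+2-1, 2-1) = C(10,1).

Final answer: C(10,1) = 10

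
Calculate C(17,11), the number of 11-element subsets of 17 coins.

C(17,11) = 17!/(11! x 6!).

Final answer: \binom{17}{11} = 12376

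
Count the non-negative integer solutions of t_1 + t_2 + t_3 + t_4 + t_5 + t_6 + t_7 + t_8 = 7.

Stars and bars with 7 stars and 7 bars:
C(7+8-1, 8-1) = C(14,7).

Final answer: C(14,7) = 3432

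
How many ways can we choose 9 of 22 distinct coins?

C(22,9) = 22!/(9! x 13!).

Final answer: \binom{22}{9} = 497420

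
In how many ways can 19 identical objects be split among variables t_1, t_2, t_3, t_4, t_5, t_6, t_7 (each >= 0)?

Stars and bars with 19 stars and 6 bars:
C(19+7-1, 7-1) = C(25,6).

Final answer: C(25,6) = 177100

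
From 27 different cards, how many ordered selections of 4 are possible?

P(27,4) = 27!/(27-4)! = 27!/23!.

Final answer: P(27,4) = 421200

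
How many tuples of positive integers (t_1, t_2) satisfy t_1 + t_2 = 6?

Substitute t'_i = t_i - 1 (so t'_i >= 0). Then sum t'_i = 6 - 2 = 4.
Stars and bars: C(4+2-1, 2-1) = C(5,1).

Final answer: C(5,1) = 5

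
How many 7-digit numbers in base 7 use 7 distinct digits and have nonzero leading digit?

The leading digit has 6 choices (anything but zero); the next has 6 (anything but the first), then 5, and so on, one fewer each time.
Total: 6 x 6 x 5 x 4 x 3 x 2 x 1.

Final answer: 4320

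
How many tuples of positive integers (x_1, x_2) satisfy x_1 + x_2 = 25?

Substitute x'_i = x_i - 1 (so x'_i >= 0). Then sum x'_i = 25 - 2 = 23.
Stars and bars: C(23+2-1, 2-1) = C(24,1).

Final answer: C(24,1) = 24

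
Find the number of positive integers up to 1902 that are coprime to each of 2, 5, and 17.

|div by 2|=951, |div by 5|=380, |div by 17|=111.
|div by 2&5|=190, |div by 2&17|=55, |div by 5&17|=22, |div by all|=11.
By inclusion-exclusion, divisible by at least one: 951+380+111-190-55-22+11 = 1186.
Not divisible by any: 1902 - 1186.

Final answer: 716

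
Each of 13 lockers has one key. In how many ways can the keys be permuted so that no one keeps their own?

D(n) = (n-1)(D(n-1) + D(n-2)), D(0)=1, D(1)=0.
D(2) = 1 x (0 + 1) = 1
D(3) = 2 x (1 + 0) = 2
D(4) = 3 x (2 + 1) = 9
D(5) = 4 x (9 + 2) = 44
D(6) = 5 x (44 + 9) = 265
D(7) = 6 x (265 + 44) = 1854
D(8) = 7 x (1854 + 265) = 14833
D(9) = 8 x (14833 + 1854) = 133496
D(10) = 9 x (133496 + 14833) = 1334961
D(11) = 10 x (1334961 + 133496) = 14684570
D(12) = 11 x (14684570 + 1334961) = 176214841
D(13) = 12 x (D(12) + D(11)) = 12 x (176214841 + 14684570)

Final answer: D(13) = 2290792932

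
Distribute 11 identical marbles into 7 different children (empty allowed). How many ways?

Stars and bars: C(n+k-1, k-1) = C(17,6).

Final answer: C(17,6) = 12376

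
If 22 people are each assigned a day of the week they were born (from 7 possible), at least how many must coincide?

There are 7 possible values for day of the week they were born. With 22 people and 7 categories, by pigeonhole: ceiling(22/7).

Final answer: 4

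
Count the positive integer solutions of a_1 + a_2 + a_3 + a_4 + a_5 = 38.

Substitute a'_i = a_i - 1 (so a'_i >= 0). Then sum a'_i = 38 - 5 = 33.
Stars and bars: C(33+5-1, 5-1) = C(37,4).

Final answer: C(37,4) = 66045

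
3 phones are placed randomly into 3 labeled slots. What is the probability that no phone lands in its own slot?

Derangements satisfy D(n) = (n-1)(D(n-1) + D(n-2)), starting from D(0)=1, D(1)=0.
Building up: D(2)=1, D(3)=2.
Total arrangements: 3! = 6.
Probability = D(3)/3! = 1/3.

Final answer: D(3)/3! = 2/6 = 0.333333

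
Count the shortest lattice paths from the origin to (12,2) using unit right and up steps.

Each path has 12 right steps and 2 up steps in some order (14 steps total).
Choose which 2 of the 14 steps are up: C(14,2).

Final answer: C(14,2) = 91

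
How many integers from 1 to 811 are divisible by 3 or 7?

Multiples of 3: 270. Multiples of 7: 115. Of both (lcm=21): 38.
By inclusion-exclusion: 270 + 115 - 38.

Final answer: 347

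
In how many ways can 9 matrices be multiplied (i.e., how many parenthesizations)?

The structures are counted by the Catalan number C_n. Here n = 9 - 1 = 8.
C_n = (2n)!/(n!(n+1)!), so C_{8} = 16!/(8! x 9!) = C(16,8)/9 = 12870/9.

Final answer: C_{8} = 1430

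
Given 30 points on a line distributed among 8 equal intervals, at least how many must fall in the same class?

By pigeonhole with 30 objects and 8 categories: ceiling(30/8).

Final answer: 4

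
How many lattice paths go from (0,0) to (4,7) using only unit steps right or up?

Each path has 4 right steps and 7 up steps in some order (11 steps total).
Choose which 7 of the 11 steps are up: C(11,7).

Final answer: C(11,7) = 330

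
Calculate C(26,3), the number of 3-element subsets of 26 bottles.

C(26,3) = 26!/(3! x 23!).

Final answer: \binom{26}{3} = 2600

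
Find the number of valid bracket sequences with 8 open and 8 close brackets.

This is counted by the nth Catalan number C_n. Here n = 8 (pairs).
C_n = C(2n,n)/(n+1), so C_{8} = C(16,8)/9 = 12870/9.

Final answer: C_{8} = 1430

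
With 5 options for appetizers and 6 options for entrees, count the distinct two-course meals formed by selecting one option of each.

By the multiplication principle: 5 x 6.

Final answer: 30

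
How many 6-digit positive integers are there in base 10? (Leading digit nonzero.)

In base 10, the leading digit has 9 choices (1..9); each of the remaining 5 digits has 10 choices.
Total: 9 x 10^5.

Final answer: 900000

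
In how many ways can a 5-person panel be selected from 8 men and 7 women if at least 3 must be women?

Sum over valid woman counts:
C(7,3)C(8,2) = 980
C(7,4)C(8,1) = 280
C(7,5)C(8,0) = 21
Total: 980 + 280 + 21.

Final answer: 1281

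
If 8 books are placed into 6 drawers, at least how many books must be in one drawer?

By the pigeonhole principle: ceiling(8/6).

Final answer: 2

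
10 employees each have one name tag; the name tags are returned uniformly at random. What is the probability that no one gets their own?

D(n) = (n-1)(D(n-1) + D(n-2)), D(0)=1, D(1)=0.
Building up: D(2)=1, D(3)=2, D(4)=9, D(5)=44, D(6)=265, D(7)=1854, D(8)=14833, D(9)=133496, D(10)=1334961.
Total arrangements: 10! = 3628800.
Probability = D(10)/10! = 16481/44800.

Final answer: D(10)/10! = 1334961/3628800 = 0.367879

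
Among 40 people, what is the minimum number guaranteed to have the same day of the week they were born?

There are 7 possible values for day of the week they were born. With 40 people and 7 categories, by pigeonhole: ceiling(40/7).

Final answer: 6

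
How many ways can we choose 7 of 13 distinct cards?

C(13,7) = 13!/(7! x (13-7)!).

Final answer: C(13,7) = 1716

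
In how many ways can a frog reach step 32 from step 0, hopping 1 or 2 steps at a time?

Let f(n) count the ways. The last step is size 1 or 2, so f(n) = f(n-1) + f(n-2) with f(1)=1, f(2)=2.
Iterating the recurrence: f(1)=1, f(2)=2, f(3)=3, f(4)=5, f(5)=8, f(6)=13, f(7)=21, f(8)=34, f(9)=55, f(10)=89, f(11)=144, f(12)=233, f(13)=377, f(14)=610, f(15)=987, f(16)=1597, f(17)=2584, f(18)=4181, f(19)=6765, f(20)=10946, f(21)=17711, f(22)=28657, f(23)=46368, f(24)=75025, f(25)=121393, f(26)=196418, f(27)=317811, f(28)=514229, f(29)=832040, f(30)=1346269, f(31)=2178309, f(32)=3524578.

Final answer: 3524578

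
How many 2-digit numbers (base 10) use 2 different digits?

First digit: 9 (not 0). Second: 9 (not first). Third: 8, etc.
Total: 9 x 9.

Final answer: 81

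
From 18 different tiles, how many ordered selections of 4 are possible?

P(18,4) = 18!/(18-4)! = 18!/14!.

Final answer: P(18,4) = 73440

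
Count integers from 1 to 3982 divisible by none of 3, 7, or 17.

|div by 3|=1327, |div by 7|=568, |div by 17|=234.
|div by 3&7|=189, |div by 3&17|=78, |div by 7&17|=33, |div by all|=11.
By inclusion-exclusion, divisible by at least one: 1327+568+234-189-78-33+11 = 1840.
Not divisible by any: 3982 - 1840.

Final answer: 2142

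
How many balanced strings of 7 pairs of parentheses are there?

This is a standard Catalan-number count: the answer is C_n. Here n = 7 (pairs).
C_n = C(2n,n)/(n+1), so C_{7} = C(14,7)/8 = 3432/8.

Final answer: C_{7} = 429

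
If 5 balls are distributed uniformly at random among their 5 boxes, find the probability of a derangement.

D(n) = (n-1)(D(n-1) + D(n-2)), D(0)=1, D(1)=0.
Building up: D(2)=1, D(3)=2, D(4)=9, D(5)=44.
Total arrangements: 5! = 120.
Probability = D(5)/5! = 11/30.

Final answer: D(5)/5! = 44/120 = 0.366667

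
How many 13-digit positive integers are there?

First digit: 9 choices (1-9). Each of the remaining 12 digits: 10 choices.
Total: 9 x 10^12.

Final answer: 9000000000000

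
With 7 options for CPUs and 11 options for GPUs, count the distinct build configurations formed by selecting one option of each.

By the multiplication principle: 7 x 11.

Final answer: 77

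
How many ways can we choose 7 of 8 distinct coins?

C(8,7) = 8!/(7! x (8-7)!).

Final answer: C(8,7) = 8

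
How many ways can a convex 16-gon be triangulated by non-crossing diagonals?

The structures are counted by the Catalan number C_n. Here n = 16 - 2 = 14.
C_n = C(2n,n)/(n+1), so C_{14} = C(28,14)/15 = 40116600/15.

Final answer: C_{14} = 2674440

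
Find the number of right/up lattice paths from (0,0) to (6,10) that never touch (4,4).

Total paths to (6,10): C(16,10) = 8008.
Paths through (4,4): C(8,4) x C(8,6) = 1960.
Avoiding (4,4): 8008 - 1960.

Final answer: 6048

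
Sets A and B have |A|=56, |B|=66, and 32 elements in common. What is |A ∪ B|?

|A union B| = |A| + |B| - |A intersect B| = 56 + 66 - 32.

Final answer: 90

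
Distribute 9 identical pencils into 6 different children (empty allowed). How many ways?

Stars and bars: C(n+k-1, k-1) = C(14,5).

Final answer: C(14,5) = 2002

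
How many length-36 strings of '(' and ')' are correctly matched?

This is a standard Catalan-number count: the answer is C_n. Here n = 18 (pairs).
C_n = (2n)!/(n!(n+1)!), so C_{18} = 36!/(18! x 19!) = C(36,18)/19 = 9075135300/19.

Final answer: C_{18} = 477638700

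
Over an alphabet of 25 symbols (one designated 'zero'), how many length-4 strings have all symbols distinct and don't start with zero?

The leading digit has 24 choices (anything but zero); the next has 24 (anything but the first), then 23, and so on, one fewer each time.
Total: 24 x 24 x 23 x 22.

Final answer: 291456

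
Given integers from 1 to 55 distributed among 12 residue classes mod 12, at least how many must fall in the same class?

By pigeonhole with 55 objects and 12 categories: ceiling(55/12).

Final answer: 5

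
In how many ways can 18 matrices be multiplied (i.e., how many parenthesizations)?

This is a standard Catalan-number count: the answer is C_n. Here n = 18 - 1 = 17.
Using C_0 = 1 and C_(k+1) = C_k x 2(2k+1)/(k+2), build up term by term: C_1=1, C_2=2, C_3=5, C_4=14, C_5=42, C_6=132, C_7=429, C_8=1430, C_9=4862, C_10=16796, C_11=58786, C_12=208012, C_13=742900, C_14=2674440, C_15=9694845, C_16=35357670, C_17=129644790.

Final answer: C_{17} = 129644790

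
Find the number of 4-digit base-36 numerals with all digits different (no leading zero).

The leading digit has 35 choices (anything but zero); the next has 35 (anything but the first), then 34, and so on, one fewer each time.
Total: 35 x 35 x 34 x 33.

Final answer: 1374450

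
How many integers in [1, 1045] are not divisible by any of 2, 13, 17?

|div by 2|=522, |div by 13|=80, |div by 17|=61.
|div by 2&13|=40, |div by 2&17|=30, |div by 13&17|=4, |div by all|=2.
By inclusion-exclusion, divisible by at least one: 522+80+61-40-30-4+2 = 591.
Not divisible by any: 1045 - 591.

Final answer: 454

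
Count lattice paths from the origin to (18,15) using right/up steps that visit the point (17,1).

Paths (0,0)->(17,1): C(18,1) = 18.
Paths (17,1)->(18,15): C(15,14) = 15.
By multiplication principle: 18 x 15.

Final answer: 270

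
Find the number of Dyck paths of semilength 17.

Total monotonic paths to (17,17): C(34,17) = 2333606220.
Reflecting each bad path at its first crossing gives a bijection with paths to (16,18): C(34,18) = 2203961430.
Valid Dyck paths: 2333606220 - 2203961430.
(These counts are the Catalan numbers.)

Final answer: C_{17} = 129644790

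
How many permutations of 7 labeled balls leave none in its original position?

Use the recurrence D(n) = (n-1)(D(n-1) + D(n-2)) with D(0)=1, D(1)=0.
D(2) = 1 x (0 + 1) = 1
D(3) = 2 x (1 + 0) = 2
D(4) = 3 x (2 + 1) = 9
D(5) = 4 x (9 + 2) = 44
D(6) = 5 x (44 + 9) = 265
D(7) = 6 x (D(6) + D(5)) = 6 x (265 + 44)

Final answer: D(7) = 1854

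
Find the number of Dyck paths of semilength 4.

Total monotonic paths to (4,4): C(8,4) = 70.
Reflecting each bad path at its first crossing gives a bijection with paths to (3,5): C(8,5) = 56.
Valid Dyck paths: 70 - 56.
(Equivalently, C_{4} = C(8,4)/5 = 70/5.)

Final answer: C_{4} = 14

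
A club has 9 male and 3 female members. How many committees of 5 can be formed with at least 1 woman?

Sum over valid woman counts:
C(3,1)C(9,4) = 378
C(3,2)C(9,3) = 252
C(3,3)C(9,2) = 36
Total: 378 + 252 + 36.

Final answer: 666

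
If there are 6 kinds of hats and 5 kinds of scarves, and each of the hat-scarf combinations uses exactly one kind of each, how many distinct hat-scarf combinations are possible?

By the multiplication principle: 6 x 5.

Final answer: 30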